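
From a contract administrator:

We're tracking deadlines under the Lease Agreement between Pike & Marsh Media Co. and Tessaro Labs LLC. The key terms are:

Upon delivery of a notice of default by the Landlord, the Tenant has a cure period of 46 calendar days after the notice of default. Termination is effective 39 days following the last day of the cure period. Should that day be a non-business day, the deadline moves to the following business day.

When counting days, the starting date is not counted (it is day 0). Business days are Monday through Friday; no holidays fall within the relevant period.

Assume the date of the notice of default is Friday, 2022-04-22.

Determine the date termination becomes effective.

2022-07-18

The last day of the cure period: 46 calendar days after 2022-04-22 is 2022-06-07.
The date termination becomes effective: 39 calendar days after 2022-06-07 is 2022-07-16. That falls on a Saturday, so it rolls to the next business day, Monday, 2022-07-18.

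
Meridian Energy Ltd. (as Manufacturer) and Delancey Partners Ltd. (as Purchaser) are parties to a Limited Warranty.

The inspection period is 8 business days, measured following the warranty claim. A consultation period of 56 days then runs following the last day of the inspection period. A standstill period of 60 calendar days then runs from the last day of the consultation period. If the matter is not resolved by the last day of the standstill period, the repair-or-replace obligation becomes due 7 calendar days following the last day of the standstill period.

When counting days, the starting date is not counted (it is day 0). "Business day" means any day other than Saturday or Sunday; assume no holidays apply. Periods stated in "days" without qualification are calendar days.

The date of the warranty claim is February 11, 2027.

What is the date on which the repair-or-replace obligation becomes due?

The last day of the inspection period: counting 8 business days from Thursday, February 11, 2027 (Feb 12, Feb 15, Feb 16, Feb 17, Feb 18, Feb 19, Feb 22, Feb 23, skipping weekends) reaches Tuesday, February 23, 2027.
The last day of the consultation period: 56 calendar days after February 23, 2027 is April 20, 2027.
Adding 60 calendar days to April 20, 2027 gives June 19, 2027, which is the last day of the standstill period.
The date on which the repair-or-replace obligation becomes due: June 19, 2027 + 7 days = June 26, 2027.

June 26, 2027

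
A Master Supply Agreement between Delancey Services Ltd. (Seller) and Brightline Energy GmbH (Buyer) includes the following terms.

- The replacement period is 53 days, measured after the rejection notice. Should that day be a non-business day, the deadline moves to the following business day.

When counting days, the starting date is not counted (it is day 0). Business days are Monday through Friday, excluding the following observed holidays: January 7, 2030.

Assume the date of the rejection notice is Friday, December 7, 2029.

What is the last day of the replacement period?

The last day of the replacement period: December 7, 2029 + 53 days = January 29, 2030. January 29, 2030 is a Tuesday and is not a listed holiday, so no roll-forward applies.

January 29, 2030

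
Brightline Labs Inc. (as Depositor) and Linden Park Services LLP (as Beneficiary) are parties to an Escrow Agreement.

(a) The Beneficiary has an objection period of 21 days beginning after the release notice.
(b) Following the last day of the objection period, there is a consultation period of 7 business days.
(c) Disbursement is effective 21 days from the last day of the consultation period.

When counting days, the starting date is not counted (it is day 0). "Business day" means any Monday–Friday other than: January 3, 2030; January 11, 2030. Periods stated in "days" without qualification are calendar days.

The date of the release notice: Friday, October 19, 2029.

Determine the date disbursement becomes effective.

The last day of the objection period: October 19, 2029 + 21 days = November 9, 2029.
From Friday, November 9, 2029, 7 business days (Nov 12, Nov 13, Nov 14, Nov 15, Nov 16, Nov 19, Nov 20, skipping weekends) brings us to Tuesday, November 20, 2029, which is the last day of the consultation period.
The date disbursement becomes effective: 21 calendar days after November 20, 2029 is December 11, 2029.

December 11, 2029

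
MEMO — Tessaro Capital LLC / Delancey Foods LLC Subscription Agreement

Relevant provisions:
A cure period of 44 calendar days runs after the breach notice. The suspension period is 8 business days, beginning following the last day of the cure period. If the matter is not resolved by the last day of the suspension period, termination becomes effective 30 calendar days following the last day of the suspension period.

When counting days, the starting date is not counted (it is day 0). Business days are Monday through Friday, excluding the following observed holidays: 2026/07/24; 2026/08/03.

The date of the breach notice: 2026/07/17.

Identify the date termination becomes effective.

2026/10/09

The last day of the cure period: 44 calendar days after 2026/07/17 is 2026/08/30.
The last day of the suspension period: counting 8 business days from Sunday, 2026/08/30 (Aug 31, Sep 1, Sep 2, Sep 3, Sep 4, Sep 7, Sep 8, Sep 9, skipping weekends) reaches Wednesday, 2026/09/09.
Adding 30 calendar days to 2026/09/09 gives 2026/10/09, which is the date termination becomes effective.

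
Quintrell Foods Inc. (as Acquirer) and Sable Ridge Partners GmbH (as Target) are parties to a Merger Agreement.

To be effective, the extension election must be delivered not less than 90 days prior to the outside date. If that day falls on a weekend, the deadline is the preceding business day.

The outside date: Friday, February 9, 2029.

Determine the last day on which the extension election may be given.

February 9, 2029 minus 90 days is November 11, 2028. That is a Saturday, so the deadline moves back to Friday, November 10, 2028.

November 10, 2028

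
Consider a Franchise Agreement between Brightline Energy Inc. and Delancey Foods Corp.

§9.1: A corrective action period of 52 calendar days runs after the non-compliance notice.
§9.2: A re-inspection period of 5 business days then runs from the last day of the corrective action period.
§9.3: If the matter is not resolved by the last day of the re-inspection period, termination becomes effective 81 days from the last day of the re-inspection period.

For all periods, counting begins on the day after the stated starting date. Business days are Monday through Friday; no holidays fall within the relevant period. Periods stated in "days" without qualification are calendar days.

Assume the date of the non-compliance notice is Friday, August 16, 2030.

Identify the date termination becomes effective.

January 3, 2031

The last day of the corrective action period: 52 calendar days after August 16, 2030 is October 7, 2030.
From Monday, October 7, 2030, 5 business days (Oct 8, Oct 9, Oct 10, Oct 11, Oct 14, skipping weekends) brings us to Monday, October 14, 2030, which is the last day of the re-inspection period.
The date termination becomes effective: 81 calendar days after October 14, 2030 is January 3, 2031.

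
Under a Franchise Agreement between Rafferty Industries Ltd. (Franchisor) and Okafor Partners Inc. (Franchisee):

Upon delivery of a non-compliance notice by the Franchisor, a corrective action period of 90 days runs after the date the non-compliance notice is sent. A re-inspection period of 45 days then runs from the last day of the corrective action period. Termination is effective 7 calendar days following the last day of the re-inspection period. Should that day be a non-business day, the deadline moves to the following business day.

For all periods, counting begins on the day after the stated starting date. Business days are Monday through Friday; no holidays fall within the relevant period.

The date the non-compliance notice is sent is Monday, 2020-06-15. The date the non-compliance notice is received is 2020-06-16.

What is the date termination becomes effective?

The last day of the corrective action period: 2020-06-15 + 90 days = 2020-09-13.
The last day of the re-inspection period: 45 calendar days after 2020-09-13 is 2020-10-28.
The date termination becomes effective: 2020-10-28 + 7 days = 2020-11-04. 2020-11-04 is a Wednesday, so no roll-forward applies.

2020-11-04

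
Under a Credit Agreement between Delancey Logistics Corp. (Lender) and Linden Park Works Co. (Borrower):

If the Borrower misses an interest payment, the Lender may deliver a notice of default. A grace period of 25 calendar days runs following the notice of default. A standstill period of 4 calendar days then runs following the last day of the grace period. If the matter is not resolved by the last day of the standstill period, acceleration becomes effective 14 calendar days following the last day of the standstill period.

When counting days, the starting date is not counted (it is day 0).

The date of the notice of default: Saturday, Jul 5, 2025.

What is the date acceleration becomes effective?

Aug 17, 2025

The last day of the grace period: 25 calendar days after Jul 5, 2025 is Jul 30, 2025.
The last day of the standstill period: Jul 30, 2025 + 4 days = Aug 3, 2025.
The date acceleration becomes effective: 14 calendar days after Aug 3, 2025 is Aug 17, 2025.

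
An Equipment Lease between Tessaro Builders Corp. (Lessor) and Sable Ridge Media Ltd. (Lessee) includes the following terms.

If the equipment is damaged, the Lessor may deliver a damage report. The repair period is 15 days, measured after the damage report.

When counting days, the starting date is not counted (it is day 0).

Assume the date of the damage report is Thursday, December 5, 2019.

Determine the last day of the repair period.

The last day of the repair period: December 5, 2019 + 15 days = December 20, 2019.

December 20, 2019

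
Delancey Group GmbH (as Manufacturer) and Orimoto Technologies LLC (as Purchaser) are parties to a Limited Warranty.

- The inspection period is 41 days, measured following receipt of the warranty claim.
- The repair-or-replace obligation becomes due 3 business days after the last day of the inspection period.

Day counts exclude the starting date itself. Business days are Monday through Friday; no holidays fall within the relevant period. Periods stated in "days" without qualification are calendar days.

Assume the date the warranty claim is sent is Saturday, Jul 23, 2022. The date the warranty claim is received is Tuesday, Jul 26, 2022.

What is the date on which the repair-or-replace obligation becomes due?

The last day of the inspection period: Jul 26, 2022 + 41 days = Sep 5, 2022.
The date on which the repair-or-replace obligation becomes due: 3 business days after Monday, Sep 5, 2022, skipping weekends — Sep 6, Sep 7, Sep 8 — lands on Thursday, Sep 8, 2022.

Sep 8, 2022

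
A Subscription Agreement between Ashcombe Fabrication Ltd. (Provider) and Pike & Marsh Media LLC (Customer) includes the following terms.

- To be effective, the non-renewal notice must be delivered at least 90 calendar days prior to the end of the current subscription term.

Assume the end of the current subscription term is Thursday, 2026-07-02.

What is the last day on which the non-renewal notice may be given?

2026-04-03

Counting back 90 calendar days from 2026-07-02 gives 2026-04-03.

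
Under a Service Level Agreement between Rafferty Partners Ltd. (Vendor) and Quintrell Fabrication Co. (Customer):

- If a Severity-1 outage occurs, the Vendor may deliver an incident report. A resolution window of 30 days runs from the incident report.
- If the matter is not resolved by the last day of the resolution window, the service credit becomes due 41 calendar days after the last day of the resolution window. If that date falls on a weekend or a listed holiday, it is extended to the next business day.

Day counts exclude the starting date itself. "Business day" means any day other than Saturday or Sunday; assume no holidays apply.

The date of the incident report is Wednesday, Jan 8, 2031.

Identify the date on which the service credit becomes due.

Mar 20, 2031

Adding 30 calendar days to Jan 8, 2031 gives Feb 7, 2031, which is the last day of the resolution window.
Adding 41 calendar days to Feb 7, 2031 gives Mar 20, 2031, which is the date on which the service credit becomes due. Mar 20, 2031 is a Thursday, so no roll-forward applies.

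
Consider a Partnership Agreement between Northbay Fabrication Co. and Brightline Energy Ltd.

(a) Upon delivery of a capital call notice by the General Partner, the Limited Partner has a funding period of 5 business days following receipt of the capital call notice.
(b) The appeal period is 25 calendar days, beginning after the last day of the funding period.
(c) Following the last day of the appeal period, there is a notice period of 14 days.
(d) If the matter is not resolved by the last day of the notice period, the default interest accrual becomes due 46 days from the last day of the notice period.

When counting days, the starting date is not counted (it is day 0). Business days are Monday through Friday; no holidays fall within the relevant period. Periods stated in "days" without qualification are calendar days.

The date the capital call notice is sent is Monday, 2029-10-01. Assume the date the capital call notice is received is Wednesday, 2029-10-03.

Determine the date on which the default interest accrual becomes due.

2030-01-03

The last day of the funding period: 5 business days after Wednesday, 2029-10-03, skipping weekends — Oct 4, Oct 5, Oct 8, Oct 9, Oct 10 — lands on Wednesday, 2029-10-10.
The last day of the appeal period: 2029-10-10 + 25 days = 2029-11-04.
The last day of the notice period: 2029-11-04 + 14 days = 2029-11-18.
The date on which the default interest accrual becomes due: 2029-11-18 + 46 days = 2030-01-03.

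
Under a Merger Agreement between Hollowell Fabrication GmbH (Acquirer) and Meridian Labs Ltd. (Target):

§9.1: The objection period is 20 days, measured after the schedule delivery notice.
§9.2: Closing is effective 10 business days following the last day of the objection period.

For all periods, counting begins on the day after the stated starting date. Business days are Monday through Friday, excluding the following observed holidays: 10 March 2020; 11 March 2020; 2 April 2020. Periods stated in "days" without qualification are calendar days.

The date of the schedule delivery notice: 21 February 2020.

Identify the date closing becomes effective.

26 March 2020

The last day of the objection period: 21 February 2020 + 20 days = 12 March 2020.
The date closing becomes effective: counting 10 business days from Thursday, 12 March 2020 (Mar 13, Mar 16, Mar 17, Mar 18, Mar 19, Mar 20, Mar 23, Mar 24, Mar 25, Mar 26, skipping weekends) reaches Thursday, 26 March 2020.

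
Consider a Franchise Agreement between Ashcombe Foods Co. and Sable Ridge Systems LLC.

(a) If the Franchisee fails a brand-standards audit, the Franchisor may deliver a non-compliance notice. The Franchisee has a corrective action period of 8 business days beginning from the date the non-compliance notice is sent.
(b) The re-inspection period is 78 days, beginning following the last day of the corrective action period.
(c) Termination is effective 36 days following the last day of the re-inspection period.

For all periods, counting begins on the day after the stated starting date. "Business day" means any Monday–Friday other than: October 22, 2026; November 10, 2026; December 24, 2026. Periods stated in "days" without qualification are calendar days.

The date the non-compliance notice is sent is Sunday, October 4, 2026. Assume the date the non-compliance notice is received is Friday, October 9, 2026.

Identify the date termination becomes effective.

February 5, 2027

The last day of the corrective action period: 8 business days after Sunday, October 4, 2026, skipping weekends — Oct 5, Oct 6, Oct 7, Oct 8, Oct 9, Oct 12, Oct 13, Oct 14 — lands on Wednesday, October 14, 2026.
Adding 78 calendar days to October 14, 2026 gives December 31, 2026, which is the last day of the re-inspection period.
The date termination becomes effective: 36 calendar days after December 31, 2026 is February 5, 2027.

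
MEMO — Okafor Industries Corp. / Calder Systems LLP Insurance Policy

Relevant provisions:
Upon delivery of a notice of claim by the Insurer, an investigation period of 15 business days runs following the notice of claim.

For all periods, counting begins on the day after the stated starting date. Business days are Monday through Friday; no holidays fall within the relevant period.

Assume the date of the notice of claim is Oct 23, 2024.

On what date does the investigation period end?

The last day of the investigation period: counting 15 business days from Wednesday, Oct 23, 2024 (Oct 24, Oct 25, Oct 28, Oct 29, …, Nov 11, Nov 12, Nov 13, skipping weekends) reaches Wednesday, Nov 13, 2024.

Nov 13, 2024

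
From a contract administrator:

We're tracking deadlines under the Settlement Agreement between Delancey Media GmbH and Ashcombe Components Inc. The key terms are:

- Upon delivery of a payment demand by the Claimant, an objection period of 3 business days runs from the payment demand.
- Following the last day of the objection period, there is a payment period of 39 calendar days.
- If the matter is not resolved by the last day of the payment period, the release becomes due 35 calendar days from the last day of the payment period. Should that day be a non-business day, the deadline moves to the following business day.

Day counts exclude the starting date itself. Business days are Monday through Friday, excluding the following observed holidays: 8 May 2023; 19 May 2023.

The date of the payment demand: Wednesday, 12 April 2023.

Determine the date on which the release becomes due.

30 June 2023

The last day of the objection period: counting 3 business days from Wednesday, 12 April 2023 (Apr 13, Apr 14, Apr 17, skipping weekends) reaches Monday, 17 April 2023.
Adding 39 calendar days to 17 April 2023 gives 26 May 2023, which is the last day of the payment period.
The date on which the release becomes due: 35 calendar days after 26 May 2023 is 30 June 2023. 30 June 2023 is a Friday and is not a listed holiday, so no roll-forward applies.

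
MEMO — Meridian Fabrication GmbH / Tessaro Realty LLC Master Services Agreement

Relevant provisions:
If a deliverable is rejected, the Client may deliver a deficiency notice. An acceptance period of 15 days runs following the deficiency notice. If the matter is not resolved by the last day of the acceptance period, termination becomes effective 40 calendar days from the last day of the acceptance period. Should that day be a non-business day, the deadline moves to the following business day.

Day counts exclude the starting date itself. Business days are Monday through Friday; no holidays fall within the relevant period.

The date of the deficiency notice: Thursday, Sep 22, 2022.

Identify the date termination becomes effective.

Nov 16, 2022

The last day of the acceptance period: Sep 22, 2022 + 15 days = Oct 7, 2022.
The date termination becomes effective: Oct 7, 2022 + 40 days = Nov 16, 2022. Nov 16, 2022 is a Wednesday, so no roll-forward applies.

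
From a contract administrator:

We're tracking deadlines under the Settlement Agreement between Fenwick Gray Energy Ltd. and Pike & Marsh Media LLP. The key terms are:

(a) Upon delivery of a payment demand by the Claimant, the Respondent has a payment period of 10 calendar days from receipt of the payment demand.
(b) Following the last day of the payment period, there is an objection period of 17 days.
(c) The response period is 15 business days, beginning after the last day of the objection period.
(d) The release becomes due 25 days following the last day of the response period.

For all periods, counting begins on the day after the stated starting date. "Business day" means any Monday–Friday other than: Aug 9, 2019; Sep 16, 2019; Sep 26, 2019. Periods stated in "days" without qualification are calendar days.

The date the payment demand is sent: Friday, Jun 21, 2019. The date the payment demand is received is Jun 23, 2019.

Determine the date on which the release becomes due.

The last day of the payment period: 10 calendar days after Jun 23, 2019 is Jul 3, 2019.
The last day of the objection period: 17 calendar days after Jul 3, 2019 is Jul 20, 2019.
The last day of the response period: 15 business days after Saturday, Jul 20, 2019, skipping weekends and the listed holiday on Aug 9 — Jul 22, Jul 23, Jul 24, Jul 25, …, Aug 7, Aug 8, Aug 12 — lands on Monday, Aug 12, 2019.
The date on which the release becomes due: 25 calendar days after Aug 12, 2019 is Sep 6, 2019.

Sep 6, 2019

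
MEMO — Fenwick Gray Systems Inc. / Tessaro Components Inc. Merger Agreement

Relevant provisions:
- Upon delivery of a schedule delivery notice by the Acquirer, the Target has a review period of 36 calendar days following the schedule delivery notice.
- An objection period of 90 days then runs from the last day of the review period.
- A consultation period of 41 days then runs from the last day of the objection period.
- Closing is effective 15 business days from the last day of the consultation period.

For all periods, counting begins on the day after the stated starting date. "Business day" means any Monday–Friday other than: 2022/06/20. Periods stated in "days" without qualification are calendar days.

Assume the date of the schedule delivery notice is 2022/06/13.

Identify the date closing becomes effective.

The last day of the review period: 2022/06/13 + 36 days = 2022/07/19.
Adding 90 calendar days to 2022/07/19 gives 2022/10/17, which is the last day of the objection period.
Adding 41 calendar days to 2022/10/17 gives 2022/11/27, which is the last day of the consultation period.
The date closing becomes effective: 15 business days after Sunday, 2022/11/27, skipping weekends — Nov 28, Nov 29, Nov 30, Dec 1, …, Dec 14, Dec 15, Dec 16 — lands on Friday, 2022/12/16.

2022/12/16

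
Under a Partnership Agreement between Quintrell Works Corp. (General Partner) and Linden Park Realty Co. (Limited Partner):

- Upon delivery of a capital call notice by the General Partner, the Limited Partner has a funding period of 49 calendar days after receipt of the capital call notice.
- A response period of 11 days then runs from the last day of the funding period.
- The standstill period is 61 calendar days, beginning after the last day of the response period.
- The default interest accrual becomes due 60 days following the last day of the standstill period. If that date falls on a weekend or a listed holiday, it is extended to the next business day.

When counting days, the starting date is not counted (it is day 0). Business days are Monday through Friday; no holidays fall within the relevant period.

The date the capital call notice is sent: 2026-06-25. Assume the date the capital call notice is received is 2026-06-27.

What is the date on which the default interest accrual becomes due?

2026-12-25

The last day of the funding period: 2026-06-27 + 49 days = 2026-08-15.
Adding 11 calendar days to 2026-08-15 gives 2026-08-26, which is the last day of the response period.
The last day of the standstill period: 61 calendar days after 2026-08-26 is 2026-10-26.
The date on which the default interest accrual becomes due: 2026-10-26 + 60 days = 2026-12-25. 2026-12-25 is a Friday, so no roll-forward applies.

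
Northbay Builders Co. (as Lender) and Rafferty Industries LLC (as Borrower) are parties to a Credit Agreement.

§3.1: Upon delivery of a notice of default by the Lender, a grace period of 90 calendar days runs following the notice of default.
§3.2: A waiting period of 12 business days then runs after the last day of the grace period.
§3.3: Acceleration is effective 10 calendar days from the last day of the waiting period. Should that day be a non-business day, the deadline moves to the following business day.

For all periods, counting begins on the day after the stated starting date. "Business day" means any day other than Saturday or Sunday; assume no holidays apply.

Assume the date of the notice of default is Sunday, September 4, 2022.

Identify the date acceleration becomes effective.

December 30, 2022

The last day of the grace period: 90 calendar days after September 4, 2022 is December 3, 2022.
The last day of the waiting period: counting 12 business days from Saturday, December 3, 2022 (Dec 5, Dec 6, Dec 7, Dec 8, …, Dec 16, Dec 19, Dec 20, skipping weekends) reaches Tuesday, December 20, 2022.
The date acceleration becomes effective: 10 calendar days after December 20, 2022 is December 30, 2022. December 30, 2022 is a Friday, so no roll-forward applies.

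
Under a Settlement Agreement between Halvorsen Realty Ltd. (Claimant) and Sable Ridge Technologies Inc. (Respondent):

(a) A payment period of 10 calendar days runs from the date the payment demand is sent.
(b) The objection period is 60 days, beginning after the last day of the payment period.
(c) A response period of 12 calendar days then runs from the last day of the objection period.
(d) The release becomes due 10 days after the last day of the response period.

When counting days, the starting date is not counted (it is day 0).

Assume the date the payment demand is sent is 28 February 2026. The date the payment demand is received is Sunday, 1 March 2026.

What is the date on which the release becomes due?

31 May 2026

Adding 10 calendar days to 28 February 2026 gives 10 March 2026, which is the last day of the payment period.
The last day of the objection period: 60 calendar days after 10 March 2026 is 9 May 2026.
The last day of the response period: 12 calendar days after 9 May 2026 is 21 May 2026.
Adding 10 calendar days to 21 May 2026 gives 31 May 2026, which is the date on which the release becomes due.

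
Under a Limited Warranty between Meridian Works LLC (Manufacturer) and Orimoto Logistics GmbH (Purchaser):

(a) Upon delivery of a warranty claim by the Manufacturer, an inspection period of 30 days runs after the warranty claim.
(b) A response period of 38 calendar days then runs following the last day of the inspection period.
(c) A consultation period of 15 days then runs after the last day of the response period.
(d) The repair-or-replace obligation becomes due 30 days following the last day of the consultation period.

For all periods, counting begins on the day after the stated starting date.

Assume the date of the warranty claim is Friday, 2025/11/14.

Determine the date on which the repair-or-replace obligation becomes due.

2026/03/07

Adding 30 calendar days to 2025/11/14 gives 2025/12/14, which is the last day of the inspection period.
Adding 38 calendar days to 2025/12/14 gives 2026/01/21, which is the last day of the response period.
Adding 15 calendar days to 2026/01/21 gives 2026/02/05, which is the last day of the consultation period.
Adding 30 calendar days to 2026/02/05 gives 2026/03/07, which is the date on which the repair-or-replace obligation becomes due.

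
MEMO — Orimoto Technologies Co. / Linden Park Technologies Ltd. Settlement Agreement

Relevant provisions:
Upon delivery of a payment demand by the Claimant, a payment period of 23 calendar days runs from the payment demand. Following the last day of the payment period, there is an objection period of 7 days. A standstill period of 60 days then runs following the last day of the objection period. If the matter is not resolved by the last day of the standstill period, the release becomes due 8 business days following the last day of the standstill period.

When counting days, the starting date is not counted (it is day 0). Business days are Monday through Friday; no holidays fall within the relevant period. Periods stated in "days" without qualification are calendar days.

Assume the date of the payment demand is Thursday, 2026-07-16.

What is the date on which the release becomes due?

2026-10-26

The last day of the payment period: 23 calendar days after 2026-07-16 is 2026-08-08.
The last day of the objection period: 7 calendar days after 2026-08-08 is 2026-08-15.
The last day of the standstill period: 60 calendar days after 2026-08-15 is 2026-10-14.
The date on which the release becomes due: counting 8 business days from Wednesday, 2026-10-14 (Oct 15, Oct 16, Oct 19, Oct 20, Oct 21, Oct 22, Oct 23, Oct 26, skipping weekends) reaches Monday, 2026-10-26.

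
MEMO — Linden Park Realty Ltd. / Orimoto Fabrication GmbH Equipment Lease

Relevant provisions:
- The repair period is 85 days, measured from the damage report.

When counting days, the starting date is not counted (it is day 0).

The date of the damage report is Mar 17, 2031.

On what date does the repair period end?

Jun 10, 2031

The last day of the repair period: 85 calendar days after Mar 17, 2031 is Jun 10, 2031.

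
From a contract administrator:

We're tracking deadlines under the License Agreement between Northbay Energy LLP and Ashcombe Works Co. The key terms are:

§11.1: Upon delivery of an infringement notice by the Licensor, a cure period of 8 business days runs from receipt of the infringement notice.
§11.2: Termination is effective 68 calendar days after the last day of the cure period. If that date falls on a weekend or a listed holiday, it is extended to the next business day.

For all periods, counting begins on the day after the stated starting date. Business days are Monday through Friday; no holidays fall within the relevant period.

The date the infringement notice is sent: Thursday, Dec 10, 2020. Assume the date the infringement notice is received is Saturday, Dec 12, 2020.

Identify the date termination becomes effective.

From Saturday, Dec 12, 2020, 8 business days (Dec 14, Dec 15, Dec 16, Dec 17, Dec 18, Dec 21, Dec 22, Dec 23, skipping weekends) brings us to Wednesday, Dec 23, 2020, which is the last day of the cure period.
The date termination becomes effective: Dec 23, 2020 + 68 days = Mar 1, 2021. Mar 1, 2021 is a Monday, so no roll-forward applies.

Mar 1, 2021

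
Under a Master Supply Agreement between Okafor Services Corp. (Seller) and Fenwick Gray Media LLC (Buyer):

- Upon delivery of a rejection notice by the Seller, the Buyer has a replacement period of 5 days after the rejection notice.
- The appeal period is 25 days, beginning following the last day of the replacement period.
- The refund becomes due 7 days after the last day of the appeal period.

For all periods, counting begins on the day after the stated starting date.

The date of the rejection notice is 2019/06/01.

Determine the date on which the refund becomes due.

2019/07/08

The last day of the replacement period: 2019/06/01 + 5 days = 2019/06/06.
The last day of the appeal period: 2019/06/06 + 25 days = 2019/07/01.
Adding 7 calendar days to 2019/07/01 gives 2019/07/08, which is the date on which the refund becomes due.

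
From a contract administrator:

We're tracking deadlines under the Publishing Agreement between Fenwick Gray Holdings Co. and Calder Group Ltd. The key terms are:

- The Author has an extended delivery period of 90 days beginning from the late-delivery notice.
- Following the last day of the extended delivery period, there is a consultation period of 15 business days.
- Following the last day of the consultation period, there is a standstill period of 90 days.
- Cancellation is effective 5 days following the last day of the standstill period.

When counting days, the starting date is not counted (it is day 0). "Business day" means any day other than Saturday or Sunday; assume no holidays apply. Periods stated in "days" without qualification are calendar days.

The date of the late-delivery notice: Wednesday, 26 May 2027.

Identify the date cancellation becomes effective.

18 December 2027

The last day of the extended delivery period: 26 May 2027 + 90 days = 24 August 2027.
The last day of the consultation period: counting 15 business days from Tuesday, 24 August 2027 (Aug 25, Aug 26, Aug 27, Aug 30, …, Sep 10, Sep 13, Sep 14, skipping weekends) reaches Tuesday, 14 September 2027.
The last day of the standstill period: 14 September 2027 + 90 days = 13 December 2027.
The date cancellation becomes effective: 5 calendar days after 13 December 2027 is 18 December 2027.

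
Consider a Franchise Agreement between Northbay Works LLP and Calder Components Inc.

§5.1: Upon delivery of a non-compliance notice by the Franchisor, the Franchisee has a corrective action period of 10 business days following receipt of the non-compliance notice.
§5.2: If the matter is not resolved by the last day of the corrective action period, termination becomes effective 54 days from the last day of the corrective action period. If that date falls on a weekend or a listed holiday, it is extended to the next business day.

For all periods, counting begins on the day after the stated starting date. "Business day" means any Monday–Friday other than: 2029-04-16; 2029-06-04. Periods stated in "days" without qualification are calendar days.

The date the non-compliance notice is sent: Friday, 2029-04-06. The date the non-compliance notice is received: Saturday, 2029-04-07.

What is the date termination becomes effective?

2029-06-18

The last day of the corrective action period: counting 10 business days from Saturday, 2029-04-07 (Apr 9, Apr 10, Apr 11, Apr 12, Apr 13, Apr 17, Apr 18, Apr 19, Apr 20, Apr 23, skipping weekends and the listed holiday on Apr 16) reaches Monday, 2029-04-23.
The date termination becomes effective: 54 calendar days after 2029-04-23 is 2029-06-16. That falls on a Saturday, so it rolls to the next business day, Monday, 2029-06-18.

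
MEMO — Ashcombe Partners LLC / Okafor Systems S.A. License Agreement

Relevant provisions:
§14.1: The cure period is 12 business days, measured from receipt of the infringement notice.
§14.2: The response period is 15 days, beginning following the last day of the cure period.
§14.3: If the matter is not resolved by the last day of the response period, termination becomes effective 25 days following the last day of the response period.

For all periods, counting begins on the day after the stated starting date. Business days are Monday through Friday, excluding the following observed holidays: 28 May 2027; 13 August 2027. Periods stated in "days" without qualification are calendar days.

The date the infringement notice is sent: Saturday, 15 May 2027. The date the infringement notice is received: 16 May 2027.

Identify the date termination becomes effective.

The last day of the cure period: 12 business days after Sunday, 16 May 2027, skipping weekends and the listed holiday on May 28 — May 17, May 18, May 19, May 20, …, May 31, Jun 1, Jun 2 — lands on Wednesday, 2 June 2027.
The last day of the response period: 15 calendar days after 2 June 2027 is 17 June 2027.
The date termination becomes effective: 17 June 2027 + 25 days = 12 July 2027.

12 July 2027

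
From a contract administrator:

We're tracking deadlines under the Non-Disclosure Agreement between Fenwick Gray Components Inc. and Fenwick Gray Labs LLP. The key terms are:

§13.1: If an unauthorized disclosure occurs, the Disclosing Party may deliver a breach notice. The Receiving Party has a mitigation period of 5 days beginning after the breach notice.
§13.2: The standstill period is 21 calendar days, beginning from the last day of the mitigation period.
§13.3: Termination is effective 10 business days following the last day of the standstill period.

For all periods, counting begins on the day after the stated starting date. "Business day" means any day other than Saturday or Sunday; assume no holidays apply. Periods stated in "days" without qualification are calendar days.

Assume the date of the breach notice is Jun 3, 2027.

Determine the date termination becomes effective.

Jul 13, 2027

The last day of the mitigation period: Jun 3, 2027 + 5 days = Jun 8, 2027.
The last day of the standstill period: Jun 8, 2027 + 21 days = Jun 29, 2027.
The date termination becomes effective: counting 10 business days from Tuesday, Jun 29, 2027 (Jun 30, Jul 1, Jul 2, Jul 5, Jul 6, Jul 7, Jul 8, Jul 9, Jul 12, Jul 13, skipping weekends) reaches Tuesday, Jul 13, 2027.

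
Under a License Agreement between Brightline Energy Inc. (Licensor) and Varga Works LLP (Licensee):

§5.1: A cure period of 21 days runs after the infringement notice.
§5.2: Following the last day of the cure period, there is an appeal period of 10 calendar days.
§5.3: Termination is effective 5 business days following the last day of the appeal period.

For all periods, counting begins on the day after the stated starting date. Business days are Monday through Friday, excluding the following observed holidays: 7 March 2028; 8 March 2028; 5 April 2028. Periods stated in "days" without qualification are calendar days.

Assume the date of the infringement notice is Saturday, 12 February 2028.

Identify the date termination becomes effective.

The last day of the cure period: 12 February 2028 + 21 days = 4 March 2028.
The last day of the appeal period: 10 calendar days after 4 March 2028 is 14 March 2028.
The date termination becomes effective: 5 business days after Tuesday, 14 March 2028, skipping weekends — Mar 15, Mar 16, Mar 17, Mar 20, Mar 21 — lands on Tuesday, 21 March 2028.

21 March 2028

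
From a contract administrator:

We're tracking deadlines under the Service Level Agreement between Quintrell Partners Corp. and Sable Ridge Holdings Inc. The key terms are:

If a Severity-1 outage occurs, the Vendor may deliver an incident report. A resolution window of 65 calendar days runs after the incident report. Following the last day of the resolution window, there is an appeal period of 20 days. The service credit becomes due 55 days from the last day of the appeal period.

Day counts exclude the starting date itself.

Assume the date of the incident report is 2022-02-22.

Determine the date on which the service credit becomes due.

Adding 65 calendar days to 2022-02-22 gives 2022-04-28, which is the last day of the resolution window.
The last day of the appeal period: 2022-04-28 + 20 days = 2022-05-18.
The date on which the service credit becomes due: 2022-05-18 + 55 days = 2022-07-12.

2022-07-12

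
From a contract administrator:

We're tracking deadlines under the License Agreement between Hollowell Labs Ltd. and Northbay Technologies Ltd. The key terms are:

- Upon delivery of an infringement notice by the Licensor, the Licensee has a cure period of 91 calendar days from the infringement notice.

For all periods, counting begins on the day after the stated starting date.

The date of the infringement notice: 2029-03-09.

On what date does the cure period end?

2029-06-08

Adding 91 calendar days to 2029-03-09 gives 2029-06-08, which is the last day of the cure period.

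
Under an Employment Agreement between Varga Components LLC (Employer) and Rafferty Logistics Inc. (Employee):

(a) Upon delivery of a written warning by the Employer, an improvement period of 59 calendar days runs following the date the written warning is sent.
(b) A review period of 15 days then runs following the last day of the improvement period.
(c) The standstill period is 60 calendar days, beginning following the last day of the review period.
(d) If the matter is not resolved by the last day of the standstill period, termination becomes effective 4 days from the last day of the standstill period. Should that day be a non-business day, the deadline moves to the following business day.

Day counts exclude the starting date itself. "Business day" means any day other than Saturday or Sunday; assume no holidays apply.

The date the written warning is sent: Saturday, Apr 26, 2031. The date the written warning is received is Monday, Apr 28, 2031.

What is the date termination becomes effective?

Sep 11, 2031

The last day of the improvement period: Apr 26, 2031 + 59 days = Jun 24, 2031.
The last day of the review period: 15 calendar days after Jun 24, 2031 is Jul 9, 2031.
The last day of the standstill period: Jul 9, 2031 + 60 days = Sep 7, 2031.
The date termination becomes effective: Sep 7, 2031 + 4 days = Sep 11, 2031. Sep 11, 2031 is a Thursday, so no roll-forward applies.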